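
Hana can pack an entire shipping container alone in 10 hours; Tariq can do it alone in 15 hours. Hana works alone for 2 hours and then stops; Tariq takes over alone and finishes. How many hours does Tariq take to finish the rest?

In 2 hours Hana does 2/10 = 1/5 of the job, leaving 4/5.
Tariq works at 1/15 per hour, so finishing takes 4/5 ÷ 1/15 = 12 hours.

12 hours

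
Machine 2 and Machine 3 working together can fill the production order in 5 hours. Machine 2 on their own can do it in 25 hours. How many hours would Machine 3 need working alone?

25/4 hours

Combined rate is 1/5 per hour.
Known contribution: 1/25 per hour.
So Machine 3's rate is 1/5 − 1/25 = 4/25, meaning 25/4 hours alone.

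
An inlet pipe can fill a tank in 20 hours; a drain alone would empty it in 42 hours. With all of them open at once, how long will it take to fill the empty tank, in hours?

Net rate = 1/20 − 1/42 = (21 − 10)/420 = 11/420 per hour.
Filling time = 1 ÷ (11/420) = 420/11 hours.

420/11 hours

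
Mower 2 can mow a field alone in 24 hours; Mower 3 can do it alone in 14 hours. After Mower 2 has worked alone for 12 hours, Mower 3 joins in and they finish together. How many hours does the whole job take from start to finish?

312/19 hours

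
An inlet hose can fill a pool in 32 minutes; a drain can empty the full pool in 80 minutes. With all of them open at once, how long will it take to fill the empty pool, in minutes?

Net rate = 1/32 − 1/80 = (5 − 2)/160 = 3/160 per minute.
Filling time = 1 ÷ (3/160) = 160/3 minutes.

160/3 minutes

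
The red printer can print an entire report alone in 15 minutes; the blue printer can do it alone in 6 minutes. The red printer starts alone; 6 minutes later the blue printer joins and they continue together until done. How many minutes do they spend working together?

18/7 minutes

In 6 minutes the red printer does 6/15 = 2/5 of the job, leaving 3/5.
The red printer and the blue printer together work at 7/30 per minute, so finishing takes 3/5 ÷ 7/30 = 18/7 minutes.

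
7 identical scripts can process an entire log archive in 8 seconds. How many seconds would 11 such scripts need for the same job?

Total work is 7·8 = 56 script-seconds.
With 11 scripts: 56/11 seconds.

56/11 seconds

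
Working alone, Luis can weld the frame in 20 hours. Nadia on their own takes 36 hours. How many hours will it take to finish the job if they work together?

Combined rate: 1/20 + 1/36 = (9 + 5)/180 = 14/180 = 7/90 per hour.
Time = 1 ÷ (7/90) = 90/7 hours.

90/7 hours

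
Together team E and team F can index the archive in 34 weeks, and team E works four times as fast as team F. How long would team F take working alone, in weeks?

170 weeks

Let team F's rate be r; then team E's rate is 4r, so together (4 + 1)r = 5r = 1/34.
Thus r = 1/170 per week.
Team F alone: 170 weeks; team E alone: 85/2 weeks.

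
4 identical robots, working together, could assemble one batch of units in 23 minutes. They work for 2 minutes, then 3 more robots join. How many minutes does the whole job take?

One robot does 1/92 of the job per minute.
After 2 minutes with 4 robots, 2/23 is done (21/23 left).
With 7 robots the rate is 7/92, so the rest takes 21/23 ÷ 7/92 = 12 minutes.
Total = 2 + 12 = 14 minutes.

14 minutes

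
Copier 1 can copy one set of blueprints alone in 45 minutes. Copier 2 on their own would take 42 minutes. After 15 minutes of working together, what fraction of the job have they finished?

29/42

Combined rate: 1/45 + 1/42 = (14 + 15)/630 = 29/630 per minute.
In 15 minutes they complete 15·29/630 = 29/42 of the job.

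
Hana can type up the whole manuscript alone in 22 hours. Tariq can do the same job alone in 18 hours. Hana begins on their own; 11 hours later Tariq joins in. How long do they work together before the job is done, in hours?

99/20 hours

In the first 11 hours Hana alone does 11/22 = 1/2 of the job, leaving 1/2.
Once everyone is working, combined rate: 1/22 + 1/18 = (9 + 11)/198 = 20/198 = 10/99 per hour.
Remaining 1/2 at 10/99 per hour takes 99/20 hours.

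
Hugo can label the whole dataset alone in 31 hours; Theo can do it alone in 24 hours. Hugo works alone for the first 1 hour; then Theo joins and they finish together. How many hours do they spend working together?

In 1 hour Hugo does 1/31 of the job, leaving 30/31.
Hugo and Theo together work at 55/744 per hour, so finishing takes 30/31 ÷ 55/744 = 144/11 hours.

144/11 hours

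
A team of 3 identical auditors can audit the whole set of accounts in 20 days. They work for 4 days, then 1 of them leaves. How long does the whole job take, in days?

One auditor does 1/60 of the job per day.
After 4 days with 3 auditors, 1/5 is done (4/5 left).
With 2 auditors the rate is 2/60 = 1/30, so the rest takes 4/5 ÷ 1/30 = 24 days.
Total = 4 + 24 = 28 days.

28 days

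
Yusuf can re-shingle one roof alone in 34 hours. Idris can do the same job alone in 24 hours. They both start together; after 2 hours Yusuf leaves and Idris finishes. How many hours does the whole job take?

In the first 2 hours the combined rate is 29/408, so 29/204 of the job is done, leaving 175/204.
After Yusuf leaves the rate is 1/24 per hour; the remaining 175/204 takes 350/17 hours.
Total = 2 + 350/17 = 384/17 hours.

384/17 hours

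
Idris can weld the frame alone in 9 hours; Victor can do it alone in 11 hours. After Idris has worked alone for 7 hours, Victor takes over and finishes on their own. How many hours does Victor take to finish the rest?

22/9 hours

In 7 hours Idris does 7/9 of the job, leaving 2/9.
Victor works at 1/11 per hour, so finishing takes 2/9 ÷ 1/11 = 22/9 hours.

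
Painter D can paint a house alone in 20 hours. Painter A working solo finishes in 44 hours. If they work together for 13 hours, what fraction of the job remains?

Combined rate: 1/20 + 1/44 = (11 + 5)/220 = 16/220 = 4/55 per hour.
In 13 hours they complete 13·4/55 = 52/55 of the job.
So 3/55 remains.

3/55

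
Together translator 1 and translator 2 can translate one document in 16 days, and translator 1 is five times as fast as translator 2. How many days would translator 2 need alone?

96 days

Let translator 2's rate be r; then translator 1's rate is 5r, so together (5 + 1)r = 6r = 1/16.
Thus r = 1/96 per day.
Translator 2 alone: 96 days; translator 1 alone: 96/5 days.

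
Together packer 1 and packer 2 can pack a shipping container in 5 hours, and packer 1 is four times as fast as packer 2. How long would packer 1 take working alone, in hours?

25/4 hours

Let packer 2's rate be r; then packer 1's rate is 4r, so together (4 + 1)r = 5r = 1/5.
Thus r = 1/25 per hour.
Packer 2 alone: 25 hours; packer 1 alone: 25/4 hours.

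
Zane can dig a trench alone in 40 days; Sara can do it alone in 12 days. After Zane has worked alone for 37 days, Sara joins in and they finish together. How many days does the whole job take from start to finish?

490/13 days

In 37 days Zane does 37/40 of the job, leaving 3/40.
Zane and Sara together work at 13/120 per day, so finishing takes 3/40 ÷ 13/120 = 9/13 days.
Total time = 37 + 9/13 = 490/13 days.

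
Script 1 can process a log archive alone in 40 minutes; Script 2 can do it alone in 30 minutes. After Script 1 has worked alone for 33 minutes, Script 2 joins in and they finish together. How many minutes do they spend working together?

In 33 minutes Script 1 does 33/40 of the job, leaving 7/40.
Script 1 and Script 2 together work at 7/120 per minute, so finishing takes 7/40 ÷ 7/120 = 3 minutes.

3 minutes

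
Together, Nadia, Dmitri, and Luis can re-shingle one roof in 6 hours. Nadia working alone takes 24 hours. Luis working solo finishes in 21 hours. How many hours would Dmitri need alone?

Combined rate is 1/6 per hour.
Known contribution: 1/24 + 1/21 = (7 + 8)/168 = 15/168 = 5/56 per hour.
So Dmitri's rate is 1/6 − 5/56 = 13/168, meaning 168/13 hours alone.

168/13 hours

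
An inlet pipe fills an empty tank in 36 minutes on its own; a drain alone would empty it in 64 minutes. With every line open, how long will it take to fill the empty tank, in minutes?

576/7 minutes

Net rate = 1/36 − 1/64 = (16 − 9)/576 = 7/576 per minute.
Filling time = 1 ÷ (7/576) = 576/7 minutes.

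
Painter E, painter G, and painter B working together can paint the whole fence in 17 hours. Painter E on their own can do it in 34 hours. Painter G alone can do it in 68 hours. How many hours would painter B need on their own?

Combined rate is 1/17 per hour.
Known contribution: 1/34 + 1/68 = (2 + 1)/68 = 3/68 per hour.
So painter B's rate is 1/17 − 3/68 = 1/68, meaning 68 hours alone.

68 hours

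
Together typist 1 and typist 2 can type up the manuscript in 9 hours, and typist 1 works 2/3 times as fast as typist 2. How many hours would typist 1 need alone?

Let typist 2's rate be r; then typist 1's rate is (2/3)r, so together (2/3 + 1)r = (5/3)r = 1/9.
Thus r = 1/15 per hour.
Typist 2 alone: 15 hours; typist 1 alone: 45/2 hours.

45/2 hours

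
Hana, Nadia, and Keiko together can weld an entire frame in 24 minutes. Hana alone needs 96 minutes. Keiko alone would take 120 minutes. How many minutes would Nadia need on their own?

Combined rate is 1/24 per minute.
Known contribution: 1/96 + 1/120 = (5 + 4)/480 = 9/480 = 3/160 per minute.
So Nadia's rate is 1/24 − 3/160 = 11/480, meaning 480/11 minutes alone.

480/11 minutes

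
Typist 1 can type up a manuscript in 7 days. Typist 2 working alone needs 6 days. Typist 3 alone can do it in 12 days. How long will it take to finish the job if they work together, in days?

28/11 days

Combined rate: 1/7 + 1/6 + 1/12 = (12 + 14 + 7)/84 = 33/84 = 11/28 per day.
Time = 1 ÷ (11/28) = 28/11 days.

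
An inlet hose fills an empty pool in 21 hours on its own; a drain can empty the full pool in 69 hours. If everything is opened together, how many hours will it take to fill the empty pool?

483/16 hours

Net rate = 1/21 − 1/69 = (23 − 7)/483 = 16/483 per hour.
Filling time = 1 ÷ (16/483) = 483/16 hours.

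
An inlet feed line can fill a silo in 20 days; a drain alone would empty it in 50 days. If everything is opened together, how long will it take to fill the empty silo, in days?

Net rate = 1/20 − 1/50 = (5 − 2)/100 = 3/100 per day.
Filling time = 1 ÷ (3/100) = 100/3 days.

100/3 days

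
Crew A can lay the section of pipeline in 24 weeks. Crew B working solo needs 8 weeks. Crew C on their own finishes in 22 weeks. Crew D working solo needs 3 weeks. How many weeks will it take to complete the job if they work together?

11/6 weeks

Combined rate: 1/24 + 1/8 + 1/22 + 1/3 = (11 + 33 + 12 + 88)/264 = 144/264 = 6/11 per week.
Time = 1 ÷ (6/11) = 11/6 weeks.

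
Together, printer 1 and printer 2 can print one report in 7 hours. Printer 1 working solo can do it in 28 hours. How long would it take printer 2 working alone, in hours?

28/3 hours

Combined rate is 1/7 per hour.
Known contribution: 1/28 per hour.
So printer 2's rate is 1/7 − 1/28 = 3/28, meaning 28/3 hours alone.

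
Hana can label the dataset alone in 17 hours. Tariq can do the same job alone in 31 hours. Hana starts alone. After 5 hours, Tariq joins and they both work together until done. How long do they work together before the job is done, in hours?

31/4 hours

In the first 5 hours Hana alone does 5/17 of the job, leaving 12/17.
Once everyone is working, combined rate: 1/17 + 1/31 = (31 + 17)/527 = 48/527 per hour.
Remaining 12/17 at 48/527 per hour takes 31/4 hours.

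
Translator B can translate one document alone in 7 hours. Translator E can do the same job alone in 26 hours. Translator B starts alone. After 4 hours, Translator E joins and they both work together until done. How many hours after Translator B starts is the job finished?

70/11 hours

In the first 4 hours Translator B alone does 4/7 of the job, leaving 3/7.
Once everyone is working, combined rate: 1/7 + 1/26 = (26 + 7)/182 = 33/182 per hour.
Remaining 3/7 at 33/182 per hour takes 26/11 hours.
Total from the start = 4 + 26/11 = 70/11 hours.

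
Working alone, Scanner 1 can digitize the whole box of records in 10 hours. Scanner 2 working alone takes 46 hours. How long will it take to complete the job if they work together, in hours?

115/14 hours

With two workers the combined time is the product over the sum: 10·46/(10+46) = 460/56 = 115/14 hours.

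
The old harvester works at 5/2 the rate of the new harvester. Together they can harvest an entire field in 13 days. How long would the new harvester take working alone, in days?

Let the new harvester's rate be r; then the old harvester's rate is (5/2)r, so together (5/2 + 1)r = (7/2)r = 1/13.
Thus r = 2/91 per day.
The new harvester alone: 91/2 days; the old harvester alone: 91/5 days.

91/2 days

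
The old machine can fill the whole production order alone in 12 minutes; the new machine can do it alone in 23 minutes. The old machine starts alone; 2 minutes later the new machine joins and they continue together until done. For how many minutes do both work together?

In 2 minutes the old machine does 2/12 = 1/6 of the job, leaving 5/6.
The old machine and the new machine together work at 35/276 per minute, so finishing takes 5/6 ÷ 35/276 = 46/7 minutes.

46/7 minutes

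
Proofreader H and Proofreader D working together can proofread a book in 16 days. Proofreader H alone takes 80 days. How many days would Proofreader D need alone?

Combined rate is 1/16 per day.
Known contribution: 1/80 per day.
So Proofreader D's rate is 1/16 − 1/80 = 1/20, meaning 20 days alone.

20 days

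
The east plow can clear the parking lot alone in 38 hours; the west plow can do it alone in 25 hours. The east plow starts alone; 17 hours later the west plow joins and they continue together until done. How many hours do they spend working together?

25/3 hours

In 17 hours the east plow does 17/38 of the job, leaving 21/38.
The east plow and the west plow together work at 63/950 per hour, so finishing takes 21/38 ÷ 63/950 = 25/3 hours.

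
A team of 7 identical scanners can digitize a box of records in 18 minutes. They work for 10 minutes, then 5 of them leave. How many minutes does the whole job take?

38 minutes

One scanner does 1/126 of the job per minute.
After 10 minutes with 7 scanners, 5/9 is done (4/9 left).
With 2 scanners the rate is 2/126 = 1/63, so the rest takes 4/9 ÷ 1/63 = 28 minutes.
Total = 10 + 28 = 38 minutes.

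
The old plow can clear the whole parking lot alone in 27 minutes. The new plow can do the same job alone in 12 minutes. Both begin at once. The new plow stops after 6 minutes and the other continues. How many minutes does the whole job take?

27/2 minutes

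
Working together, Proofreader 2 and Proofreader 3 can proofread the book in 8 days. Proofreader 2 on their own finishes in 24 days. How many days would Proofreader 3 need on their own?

12 days

Combined rate is 1/8 per day.
Known contribution: 1/24 per day.
So Proofreader 3's rate is 1/8 − 1/24 = 1/12, meaning 12 days alone.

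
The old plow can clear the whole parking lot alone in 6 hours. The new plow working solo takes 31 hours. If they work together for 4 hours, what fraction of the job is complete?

74/93

Combined rate: 1/6 + 1/31 = (31 + 6)/186 = 37/186 per hour.
In 4 hours they complete 4·37/186 = 74/93 of the job.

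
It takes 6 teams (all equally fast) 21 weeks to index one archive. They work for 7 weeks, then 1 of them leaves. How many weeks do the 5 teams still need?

84/5 weeks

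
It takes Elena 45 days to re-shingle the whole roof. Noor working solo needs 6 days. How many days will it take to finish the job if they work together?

90/17 days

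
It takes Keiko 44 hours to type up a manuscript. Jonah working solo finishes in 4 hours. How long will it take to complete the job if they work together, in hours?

11/3 hours

Combined rate: 1/44 + 1/4 = (1 + 11)/44 = 12/44 = 3/11 per hour.
Time = 1 ÷ (3/11) = 11/3 hours.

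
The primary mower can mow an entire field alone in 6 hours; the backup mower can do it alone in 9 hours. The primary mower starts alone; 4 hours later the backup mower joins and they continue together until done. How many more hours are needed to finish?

In 4 hours the primary mower does 4/6 = 2/3 of the job, leaving 1/3.
The primary mower and the backup mower together work at 5/18 per hour, so finishing takes 1/3 ÷ 5/18 = 6/5 hours.

6/5 hours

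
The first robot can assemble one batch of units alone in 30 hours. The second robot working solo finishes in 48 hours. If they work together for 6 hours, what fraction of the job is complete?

13/40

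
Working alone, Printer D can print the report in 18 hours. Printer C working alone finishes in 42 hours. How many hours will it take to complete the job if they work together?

Combined rate: 1/18 + 1/42 = (7 + 3)/126 = 10/126 = 5/63 per hour.
Time = 1 ÷ (5/63) = 63/5 hours.

63/5 hours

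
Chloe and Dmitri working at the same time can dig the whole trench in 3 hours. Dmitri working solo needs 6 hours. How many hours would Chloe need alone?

Combined rate is 1/3 per hour.
Known contribution: 1/6 per hour.
So Chloe's rate is 1/3 − 1/6 = 1/6, meaning 6 hours alone.

6 hours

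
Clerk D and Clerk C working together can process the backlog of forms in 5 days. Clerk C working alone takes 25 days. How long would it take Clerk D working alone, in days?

25/4 days

Combined rate is 1/5 per day.
Known contribution: 1/25 per day.
So Clerk D's rate is 1/5 − 1/25 = 4/25, meaning 25/4 days alone.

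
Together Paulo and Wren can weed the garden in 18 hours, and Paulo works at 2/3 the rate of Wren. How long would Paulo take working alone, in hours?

45 hours

Let Wren's rate be r; then Paulo's rate is (2/3)r, so together (2/3 + 1)r = (5/3)r = 1/18.
Thus r = 1/30 per hour.
Wren alone: 30 hours; Paulo alone: 45 hours.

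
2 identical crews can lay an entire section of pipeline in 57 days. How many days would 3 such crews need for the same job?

38 days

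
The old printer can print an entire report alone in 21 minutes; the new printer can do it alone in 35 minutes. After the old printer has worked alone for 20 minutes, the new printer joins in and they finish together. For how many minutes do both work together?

In 20 minutes the old printer does 20/21 of the job, leaving 1/21.
The old printer and the new printer together work at 8/105 per minute, so finishing takes 1/21 ÷ 8/105 = 5/8 minutes.

5/8 minutes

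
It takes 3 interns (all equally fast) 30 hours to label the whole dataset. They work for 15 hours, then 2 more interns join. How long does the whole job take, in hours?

One intern does 1/90 of the job per hour.
After 15 hours with 3 interns, 1/2 is done (1/2 left).
With 5 interns the rate is 5/90 = 1/18, so the rest takes 1/2 ÷ 1/18 = 9 hours.
Total = 15 + 9 = 24 hours.

24 hours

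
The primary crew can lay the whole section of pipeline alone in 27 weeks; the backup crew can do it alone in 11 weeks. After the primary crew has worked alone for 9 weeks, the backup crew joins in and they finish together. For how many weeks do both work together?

In 9 weeks the primary crew does 9/27 = 1/3 of the job, leaving 2/3.
The primary crew and the backup crew together work at 38/297 per week, so finishing takes 2/3 ÷ 38/297 = 99/19 weeks.

99/19 weeks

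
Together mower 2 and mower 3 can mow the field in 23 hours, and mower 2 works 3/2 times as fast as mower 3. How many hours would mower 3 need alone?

115/2 hours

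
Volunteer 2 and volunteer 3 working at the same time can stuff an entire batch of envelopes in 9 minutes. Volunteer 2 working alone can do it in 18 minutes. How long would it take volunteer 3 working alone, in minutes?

Combined rate is 1/9 per minute.
Known contribution: 1/18 per minute.
So volunteer 3's rate is 1/9 − 1/18 = 1/18, meaning 18 minutes alone.

18 minutes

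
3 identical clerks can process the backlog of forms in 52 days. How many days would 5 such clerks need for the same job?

156/5 days

Total work is 3·52 = 156 clerk-days.
With 5 clerks: 156/5 days.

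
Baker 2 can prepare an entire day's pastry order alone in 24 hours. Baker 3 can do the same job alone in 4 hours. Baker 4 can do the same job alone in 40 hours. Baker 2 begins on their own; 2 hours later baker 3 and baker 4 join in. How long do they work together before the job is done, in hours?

In the first 2 hours baker 2 alone does 2/24 = 1/12 of the job, leaving 11/12.
Once everyone is working, combined rate: 1/24 + 1/4 + 1/40 = (5 + 30 + 3)/120 = 38/120 = 19/60 per hour.
Remaining 11/12 at 19/60 per hour takes 55/19 hours.

55/19 hours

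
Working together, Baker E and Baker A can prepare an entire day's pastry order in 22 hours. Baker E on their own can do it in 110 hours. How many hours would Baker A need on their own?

Combined rate is 1/22 per hour.
Known contribution: 1/110 per hour.
So Baker A's rate is 1/22 − 1/110 = 2/55, meaning 55/2 hours alone.

55/2 hours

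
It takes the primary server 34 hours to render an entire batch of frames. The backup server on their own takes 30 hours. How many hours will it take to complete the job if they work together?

255/16 hours

Combined rate: 1/34 + 1/30 = (15 + 17)/510 = 32/510 = 16/255 per hour.
Time = 1 ÷ (16/255) = 255/16 hours.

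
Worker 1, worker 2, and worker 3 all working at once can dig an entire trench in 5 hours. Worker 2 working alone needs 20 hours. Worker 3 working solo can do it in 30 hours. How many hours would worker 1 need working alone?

Combined rate is 1/5 per hour.
Known contribution: 1/20 + 1/30 = (3 + 2)/60 = 5/60 = 1/12 per hour.
So worker 1's rate is 1/5 − 1/12 = 7/60, meaning 60/7 hours alone.

60/7 hours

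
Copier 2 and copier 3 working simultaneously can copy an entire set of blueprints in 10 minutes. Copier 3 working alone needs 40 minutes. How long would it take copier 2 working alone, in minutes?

Combined rate is 1/10 per minute.
Known contribution: 1/40 per minute.
So copier 2's rate is 1/10 − 1/40 = 3/40, meaning 40/3 minutes alone.

40/3 minutes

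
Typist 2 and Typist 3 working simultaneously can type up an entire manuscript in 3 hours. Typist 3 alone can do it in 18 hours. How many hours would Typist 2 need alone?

18/5 hours

Combined rate is 1/3 per hour.
Known contribution: 1/18 per hour.
So Typist 2's rate is 1/3 − 1/18 = 5/18, meaning 18/5 hours alone.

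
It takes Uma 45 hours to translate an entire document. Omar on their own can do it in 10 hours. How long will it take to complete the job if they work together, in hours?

With two workers the combined time is the product over the sum: 45·10/(45+10) = 450/55 = 90/11 hours.

90/11 hours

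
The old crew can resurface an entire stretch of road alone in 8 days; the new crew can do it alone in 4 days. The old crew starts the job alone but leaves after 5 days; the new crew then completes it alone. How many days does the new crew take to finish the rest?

3/2 days

In 5 days the old crew does 5/8 of the job, leaving 3/8.
The new crew works at 1/4 per day, so finishing takes 3/8 ÷ 1/4 = 3/2 days.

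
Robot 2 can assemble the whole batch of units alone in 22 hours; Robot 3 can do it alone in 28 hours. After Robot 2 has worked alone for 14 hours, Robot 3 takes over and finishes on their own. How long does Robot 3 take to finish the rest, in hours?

112/11 hours

In 14 hours Robot 2 does 14/22 = 7/11 of the job, leaving 4/11.
Robot 3 works at 1/28 per hour, so finishing takes 4/11 ÷ 1/28 = 112/11 hours.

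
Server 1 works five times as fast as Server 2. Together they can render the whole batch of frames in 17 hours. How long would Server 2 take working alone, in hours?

Let Server 2's rate be r; then Server 1's rate is 5r, so together (5 + 1)r = 6r = 1/17.
Thus r = 1/102 per hour.
Server 2 alone: 102 hours; Server 1 alone: 102/5 hours.

102 hours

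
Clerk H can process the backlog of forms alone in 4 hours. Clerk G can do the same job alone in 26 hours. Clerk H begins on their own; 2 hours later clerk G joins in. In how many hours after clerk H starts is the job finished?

In the first 2 hours clerk H alone does 2/4 = 1/2 of the job, leaving 1/2.
Once everyone is working, combined rate: 1/4 + 1/26 = (13 + 2)/52 = 15/52 per hour.
Remaining 1/2 at 15/52 per hour takes 26/15 hours.
Total from the start = 2 + 26/15 = 56/15 hours.

56/15 hours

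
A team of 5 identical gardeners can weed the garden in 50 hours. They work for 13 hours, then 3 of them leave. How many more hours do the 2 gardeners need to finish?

185/2 hours

One gardener does 1/250 of the job per hour.
After 13 hours with 5 gardeners, 13/50 is done (37/50 left).
With 2 gardeners the rate is 2/250 = 1/125, so the rest takes 37/50 ÷ 1/125 = 185/2 hours.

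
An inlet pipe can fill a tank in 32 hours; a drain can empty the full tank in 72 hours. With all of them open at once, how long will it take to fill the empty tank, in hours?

Net rate = 1/32 − 1/72 = (9 − 4)/288 = 5/288 per hour.
Filling time = 1 ÷ (5/288) = 288/5 hours.

288/5 hours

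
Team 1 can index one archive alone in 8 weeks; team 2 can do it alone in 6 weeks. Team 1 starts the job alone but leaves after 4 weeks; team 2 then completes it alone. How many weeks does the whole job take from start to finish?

In 4 weeks team 1 does 4/8 = 1/2 of the job, leaving 1/2.
Team 2 works at 1/6 per week, so finishing takes 1/2 ÷ 1/6 = 3 weeks.
Total time = 4 + 3 = 7 weeks.

7 weeks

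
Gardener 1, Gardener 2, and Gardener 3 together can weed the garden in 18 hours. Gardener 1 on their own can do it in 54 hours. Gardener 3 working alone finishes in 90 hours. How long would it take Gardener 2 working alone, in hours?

Combined rate is 1/18 per hour.
Known contribution: 1/54 + 1/90 = (5 + 3)/270 = 8/270 = 4/135 per hour.
So Gardener 2's rate is 1/18 − 4/135 = 7/270, meaning 270/7 hours alone.

270/7 hours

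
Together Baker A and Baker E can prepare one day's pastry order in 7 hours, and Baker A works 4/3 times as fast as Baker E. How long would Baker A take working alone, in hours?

Let Baker E's rate be r; then Baker A's rate is (4/3)r, so together (4/3 + 1)r = (7/3)r = 1/7.
Thus r = 3/49 per hour.
Baker E alone: 49/3 hours; Baker A alone: 49/4 hours.

49/4 hours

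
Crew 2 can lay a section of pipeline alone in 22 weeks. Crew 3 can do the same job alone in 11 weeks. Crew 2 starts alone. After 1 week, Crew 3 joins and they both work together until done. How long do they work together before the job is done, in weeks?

7 weeks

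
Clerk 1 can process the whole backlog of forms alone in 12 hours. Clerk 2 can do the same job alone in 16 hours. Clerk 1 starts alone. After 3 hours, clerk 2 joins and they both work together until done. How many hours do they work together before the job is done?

36/7 hours

In the first 3 hours clerk 1 alone does 3/12 = 1/4 of the job, leaving 3/4.
Once everyone is working, combined rate: 1/12 + 1/16 = (4 + 3)/48 = 7/48 per hour.
Remaining 3/4 at 7/48 per hour takes 36/7 hours.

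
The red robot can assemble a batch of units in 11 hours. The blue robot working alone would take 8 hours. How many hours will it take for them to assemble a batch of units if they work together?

With two workers the combined time is the product over the sum: 11·8/(11+8) = 88/19 hours.

88/19 hours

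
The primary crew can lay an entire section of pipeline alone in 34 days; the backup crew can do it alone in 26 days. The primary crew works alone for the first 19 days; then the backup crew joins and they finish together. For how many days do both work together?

In 19 days the primary crew does 19/34 of the job, leaving 15/34.
The primary crew and the backup crew together work at 15/221 per day, so finishing takes 15/34 ÷ 15/221 = 13/2 days.

13/2 days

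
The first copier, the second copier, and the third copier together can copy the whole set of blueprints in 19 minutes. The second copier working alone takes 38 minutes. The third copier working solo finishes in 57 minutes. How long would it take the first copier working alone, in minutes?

114 minutes

Combined rate is 1/19 per minute.
Known contribution: 1/38 + 1/57 = (3 + 2)/114 = 5/114 per minute.
So the first copier's rate is 1/19 − 5/114 = 1/114, meaning 114 minutes alone.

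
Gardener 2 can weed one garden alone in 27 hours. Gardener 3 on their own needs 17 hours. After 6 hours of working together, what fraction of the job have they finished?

88/153

Combined rate: 1/27 + 1/17 = (17 + 27)/459 = 44/459 per hour.
In 6 hours they complete 6·44/459 = 88/153 of the job.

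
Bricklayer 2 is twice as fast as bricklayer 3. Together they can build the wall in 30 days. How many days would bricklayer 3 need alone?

Let bricklayer 3's rate be r; then bricklayer 2's rate is 2r, so together (2 + 1)r = 3r = 1/30.
Thus r = 1/90 per day.
Bricklayer 3 alone: 90 days; bricklayer 2 alone: 45 days.

90 days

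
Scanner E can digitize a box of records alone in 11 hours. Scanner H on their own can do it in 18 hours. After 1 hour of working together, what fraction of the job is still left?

169/198

Combined rate: 1/11 + 1/18 = (18 + 11)/198 = 29/198 per hour.
In 1 hour they complete 1·29/198 = 29/198 of the job.
So 169/198 remains.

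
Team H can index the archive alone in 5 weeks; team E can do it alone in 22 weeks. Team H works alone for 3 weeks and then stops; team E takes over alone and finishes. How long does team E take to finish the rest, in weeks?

In 3 weeks team H does 3/5 of the job, leaving 2/5.
Team E works at 1/22 per week, so finishing takes 2/5 ÷ 1/22 = 44/5 weeks.

44/5 weeks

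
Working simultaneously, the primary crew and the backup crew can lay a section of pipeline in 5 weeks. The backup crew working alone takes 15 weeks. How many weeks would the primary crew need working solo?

Combined rate is 1/5 per week.
Known contribution: 1/15 per week.
So the primary crew's rate is 1/5 − 1/15 = 2/15, meaning 15/2 weeks alone.

15/2 weeks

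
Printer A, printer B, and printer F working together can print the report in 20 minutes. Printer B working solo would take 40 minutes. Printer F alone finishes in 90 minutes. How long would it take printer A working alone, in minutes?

72 minutes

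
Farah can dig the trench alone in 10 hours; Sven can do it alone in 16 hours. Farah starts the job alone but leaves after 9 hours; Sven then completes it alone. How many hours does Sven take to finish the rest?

In 9 hours Farah does 9/10 of the job, leaving 1/10.
Sven works at 1/16 per hour, so finishing takes 1/10 ÷ 1/16 = 8/5 hours.

8/5 hours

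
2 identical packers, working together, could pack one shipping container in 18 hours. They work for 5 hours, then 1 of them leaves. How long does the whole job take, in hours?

One packer does 1/36 of the job per hour.
After 5 hours with 2 packers, 5/18 is done (13/18 left).
With 1 packer the rate is 1/36, so the rest takes 13/18 ÷ 1/36 = 26 hours.
Total = 5 + 26 = 31 hours.

31 hours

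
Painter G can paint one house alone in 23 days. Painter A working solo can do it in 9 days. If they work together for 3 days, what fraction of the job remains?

Combined rate: 1/23 + 1/9 = (9 + 23)/207 = 32/207 per day.
In 3 days they complete 3·32/207 = 32/69 of the job.
So 37/69 remains.

37/69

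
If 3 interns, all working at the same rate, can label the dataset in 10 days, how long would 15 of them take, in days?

Total work is 3·10 = 30 intern-days.
With 15 interns: 30/15 = 2 days.

2 days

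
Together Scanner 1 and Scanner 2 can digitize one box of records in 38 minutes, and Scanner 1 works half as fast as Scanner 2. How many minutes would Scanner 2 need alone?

57 minutes

Let Scanner 2's rate be r; then Scanner 1's rate is (1/2)r, so together (1/2 + 1)r = (3/2)r = 1/38.
Thus r = 1/57 per minute.
Scanner 2 alone: 57 minutes; Scanner 1 alone: 114 minutes.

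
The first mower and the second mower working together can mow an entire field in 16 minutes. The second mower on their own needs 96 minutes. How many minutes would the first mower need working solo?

Combined rate is 1/16 per minute.
Known contribution: 1/96 per minute.
So the first mower's rate is 1/16 − 1/96 = 5/96, meaning 96/5 minutes alone.

96/5 minutes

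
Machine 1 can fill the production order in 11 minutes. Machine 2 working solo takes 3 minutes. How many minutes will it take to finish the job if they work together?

Combined rate: 1/11 + 1/3 = (3 + 11)/33 = 14/33 per minute.
Time = 1 ÷ (14/33) = 33/14 minutes.

33/14 minutes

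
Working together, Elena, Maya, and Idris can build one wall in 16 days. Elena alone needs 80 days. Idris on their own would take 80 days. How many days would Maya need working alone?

80/3 days

Combined rate is 1/16 per day.
Known contribution: 1/80 + 1/80 = (1 + 1)/80 = 2/80 = 1/40 per day.
So Maya's rate is 1/16 − 1/40 = 3/80, meaning 80/3 days alone.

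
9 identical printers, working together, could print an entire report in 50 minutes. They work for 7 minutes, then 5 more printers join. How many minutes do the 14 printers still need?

387/14 minutes

One printer does 1/450 of the job per minute.
After 7 minutes with 9 printers, 7/50 is done (43/50 left).
With 14 printers the rate is 14/450 = 7/225, so the rest takes 43/50 ÷ 7/225 = 387/14 minutes.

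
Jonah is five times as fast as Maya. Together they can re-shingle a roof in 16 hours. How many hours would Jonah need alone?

96/5 hours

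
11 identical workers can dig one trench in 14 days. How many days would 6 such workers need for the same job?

Total work is 11·14 = 154 worker-days.
With 6 workers: 154/6 = 77/3 days.

77/3 days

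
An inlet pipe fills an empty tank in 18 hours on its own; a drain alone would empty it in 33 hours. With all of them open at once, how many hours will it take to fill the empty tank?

198/5 hours

Net rate = 1/18 − 1/33 = (11 − 6)/198 = 5/198 per hour.
Filling time = 1 ÷ (5/198) = 198/5 hours.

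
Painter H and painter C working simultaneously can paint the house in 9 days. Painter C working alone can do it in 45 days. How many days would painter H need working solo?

Combined rate is 1/9 per day.
Known contribution: 1/45 per day.
So painter H's rate is 1/9 − 1/45 = 4/45, meaning 45/4 days alone.

45/4 days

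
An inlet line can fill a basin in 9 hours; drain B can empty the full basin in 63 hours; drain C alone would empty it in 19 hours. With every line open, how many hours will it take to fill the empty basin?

399/17 hours

Net rate = 1/9 − 1/63 − 1/19 = (133 − 19 − 63)/1197 = 51/1197 = 17/399 per hour.
Filling time = 1 ÷ (17/399) = 399/17 hours.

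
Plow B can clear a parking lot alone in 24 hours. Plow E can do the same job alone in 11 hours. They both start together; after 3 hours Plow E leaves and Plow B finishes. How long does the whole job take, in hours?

In the first 3 hours the combined rate is 35/264, so 35/88 of the job is done, leaving 53/88.
After Plow E leaves the rate is 1/24 per hour; the remaining 53/88 takes 159/11 hours.
Total = 3 + 159/11 = 192/11 hours.

192/11 hours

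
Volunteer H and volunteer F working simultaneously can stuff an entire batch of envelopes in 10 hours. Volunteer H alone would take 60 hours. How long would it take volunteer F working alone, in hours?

12 hours

Combined rate is 1/10 per hour.
Known contribution: 1/60 per hour.
So volunteer F's rate is 1/10 − 1/60 = 1/12, meaning 12 hours alone.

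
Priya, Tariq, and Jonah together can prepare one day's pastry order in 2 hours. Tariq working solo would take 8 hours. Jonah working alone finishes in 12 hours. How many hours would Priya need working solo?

24/7 hours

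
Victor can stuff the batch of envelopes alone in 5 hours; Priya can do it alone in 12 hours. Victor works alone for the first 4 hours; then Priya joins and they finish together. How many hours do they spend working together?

12/17 hours

In 4 hours Victor does 4/5 of the job, leaving 1/5.
Victor and Priya together work at 17/60 per hour, so finishing takes 1/5 ÷ 17/60 = 12/17 hours.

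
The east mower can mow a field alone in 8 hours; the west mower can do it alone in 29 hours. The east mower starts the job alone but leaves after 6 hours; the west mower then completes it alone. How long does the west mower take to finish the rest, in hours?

29/4 hours

In 6 hours the east mower does 6/8 = 3/4 of the job, leaving 1/4.
The west mower works at 1/29 per hour, so finishing takes 1/4 ÷ 1/29 = 29/4 hours.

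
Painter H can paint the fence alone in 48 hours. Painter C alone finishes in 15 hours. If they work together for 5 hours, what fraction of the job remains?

Combined rate: 1/48 + 1/15 = (5 + 16)/240 = 21/240 = 7/80 per hour.
In 5 hours they complete 5·7/80 = 7/16 of the job.
So 9/16 remains.

9/16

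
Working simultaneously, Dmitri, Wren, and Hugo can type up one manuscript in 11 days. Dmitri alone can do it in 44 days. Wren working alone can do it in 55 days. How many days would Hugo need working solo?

Combined rate is 1/11 per day.
Known contribution: 1/44 + 1/55 = (5 + 4)/220 = 9/220 per day.
So Hugo's rate is 1/11 − 9/220 = 1/20, meaning 20 days alone.

20 days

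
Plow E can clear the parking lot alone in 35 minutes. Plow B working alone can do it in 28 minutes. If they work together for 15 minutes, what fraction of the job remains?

Combined rate: 1/35 + 1/28 = (4 + 5)/140 = 9/140 per minute.
In 15 minutes they complete 15·9/140 = 27/28 of the job.
So 1/28 remains.

1/28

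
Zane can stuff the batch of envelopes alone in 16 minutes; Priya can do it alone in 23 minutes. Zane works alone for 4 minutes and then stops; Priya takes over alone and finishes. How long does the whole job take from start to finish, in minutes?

85/4 minutes

In 4 minutes Zane does 4/16 = 1/4 of the job, leaving 3/4.
Priya works at 1/23 per minute, so finishing takes 3/4 ÷ 1/23 = 69/4 minutes.
Total time = 4 + 69/4 = 85/4 minutes.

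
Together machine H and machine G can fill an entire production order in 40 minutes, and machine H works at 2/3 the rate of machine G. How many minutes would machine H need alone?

100 minutes

Let machine G's rate be r; then machine H's rate is (2/3)r, so together (2/3 + 1)r = (5/3)r = 1/40.
Thus r = 3/200 per minute.
Machine G alone: 200/3 minutes; machine H alone: 100 minutes.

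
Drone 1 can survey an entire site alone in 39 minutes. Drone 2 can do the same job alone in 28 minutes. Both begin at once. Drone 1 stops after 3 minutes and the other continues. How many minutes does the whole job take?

In the first 3 minutes the combined rate is 67/1092, so 67/364 of the job is done, leaving 297/364.
After drone 1 leaves the rate is 1/28 per minute; the remaining 297/364 takes 297/13 minutes.
Total = 3 + 297/13 = 336/13 minutes.

336/13 minutes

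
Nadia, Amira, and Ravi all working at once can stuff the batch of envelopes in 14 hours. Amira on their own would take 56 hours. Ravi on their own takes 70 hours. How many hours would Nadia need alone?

Combined rate is 1/14 per hour.
Known contribution: 1/56 + 1/70 = (5 + 4)/280 = 9/280 per hour.
So Nadia's rate is 1/14 − 9/280 = 11/280, meaning 280/11 hours alone.

280/11 hours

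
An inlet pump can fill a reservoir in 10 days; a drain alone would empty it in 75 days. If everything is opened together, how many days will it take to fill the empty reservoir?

Net rate = 1/10 − 1/75 = (15 − 2)/150 = 13/150 per day.
Filling time = 1 ÷ (13/150) = 150/13 days.

150/13 days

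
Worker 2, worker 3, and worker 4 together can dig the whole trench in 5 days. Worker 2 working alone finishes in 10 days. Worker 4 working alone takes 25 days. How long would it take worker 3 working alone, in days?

Combined rate is 1/5 per day.
Known contribution: 1/10 + 1/25 = (5 + 2)/50 = 7/50 per day.
So worker 3's rate is 1/5 − 7/50 = 3/50, meaning 50/3 days alone.

50/3 days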